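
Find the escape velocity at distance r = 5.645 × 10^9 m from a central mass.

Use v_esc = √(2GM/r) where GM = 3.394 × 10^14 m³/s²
r = 5.645 × 10^9 m
GM = 3.394 × 10^14 m³/s²
2GM/r = 2 × (3.394 × 10^14) / (5.645 × 10^9) = 120248 m²/s²
v_esc = √(2GM/r) = 346.768 m/s ≈ 346.8 m/s

Final answer: 346.8 m/s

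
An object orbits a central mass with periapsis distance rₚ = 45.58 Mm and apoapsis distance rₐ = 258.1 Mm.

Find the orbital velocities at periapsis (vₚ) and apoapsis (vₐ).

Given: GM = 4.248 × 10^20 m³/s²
rₚ = 45.58 Mm = 4.558 × 10^7 m
rₐ = 258.1 Mm = 2.581 × 10^8 m
GM = 4.248 × 10^20 m³/s²
a = (rₚ + rₐ)/2 = 1.5184 × 10^8 m
Vis-viva: v² = GM (2/r − 1/a)
vₚ² = 4.248 × 10^20 × (4.38789 × 10^-8 − 6.58588 × 10^-9) = 1.58421 × 10^13 m²/s²
vₚ = 3.98021 × 10^6 m/s ≈ 3980 km/s
vₐ² = 4.248 × 10^20 × (7.74893 × 10^-9 − 6.58588 × 10^-9) = 4.94066 × 10^11 m²/s²
vₐ = 702898 m/s ≈ 702.9 km/s

Final answer: vₚ = 3980 km/s, vₐ = 702.9 km/s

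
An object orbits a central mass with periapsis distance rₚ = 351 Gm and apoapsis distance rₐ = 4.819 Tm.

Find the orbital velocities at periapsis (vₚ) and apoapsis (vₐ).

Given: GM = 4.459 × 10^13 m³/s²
rₚ = 351 Gm = 3.51 × 10^11 m
rₐ = 4.819 Tm = 4.819 × 10^12 m
GM = 4.459 × 10^13 m³/s²
a = (rₚ + rₐ)/2 = 2.585 × 10^12 m
Vis-viva: v² = GM (2/r − 1/a)
vₚ² = 4.459 × 10^13 × (5.69801 × 10^-12 − 3.86847 × 10^-13) = 236.825 m²/s²
vₚ = 15.3891 m/s ≈ 15.39 m/s
vₐ² = 4.459 × 10^13 × (4.15024 × 10^-13 − 3.86847 × 10^-13) = 1.2564 m²/s²
vₐ = 1.12089 m/s ≈ 1.121 m/s

Final answer: vₚ = 15.39 m/s, vₐ = 1.121 m/s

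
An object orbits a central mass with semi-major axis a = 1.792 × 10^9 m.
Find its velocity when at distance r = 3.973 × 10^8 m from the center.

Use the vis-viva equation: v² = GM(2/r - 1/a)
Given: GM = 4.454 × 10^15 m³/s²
a = 1.792 × 10^9 m
r = 3.973 × 10^8 m
GM = 4.454 × 10^15 m³/s²
2/r − 1/a = 5.03398 × 10^-9 − 5.58036 × 10^-10 = 4.47594 × 10^-9 m⁻¹
v² = GM (2/r − 1/a) = 1.99359 × 10^7 m²/s²
v = 4464.96 m/s ≈ 4.465 km/s

Final answer: 4.465 km/s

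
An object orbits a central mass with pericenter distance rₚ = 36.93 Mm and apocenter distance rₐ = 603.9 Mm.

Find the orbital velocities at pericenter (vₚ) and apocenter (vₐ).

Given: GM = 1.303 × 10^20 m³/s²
rₚ = 36.93 Mm = 3.693 × 10^7 m
rₐ = 603.9 Mm = 6.039 × 10^8 m
GM = 1.303 × 10^20 m³/s²
a = (rₚ + rₐ)/2 = 3.20415 × 10^8 m
Vis-viva: v² = GM (2/r − 1/a)
vₚ² = 1.303 × 10^20 × (5.41565 × 10^-8 − 3.12095 × 10^-9) = 6.64993 × 10^12 m²/s²
vₚ = 2.57875 × 10^6 m/s ≈ 2579 km/s
vₐ² = 1.303 × 10^20 × (3.31181 × 10^-9 − 3.12095 × 10^-9) = 2.48683 × 10^10 m²/s²
vₐ = 157697 m/s ≈ 157.7 km/s

Final answer: vₚ = 2579 km/s, vₐ = 157.7 km/s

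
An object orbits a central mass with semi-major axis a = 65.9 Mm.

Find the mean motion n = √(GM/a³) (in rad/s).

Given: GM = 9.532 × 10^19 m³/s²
a = 65.9 Mm = 6.59 × 10^7 m
GM = 9.532 × 10^19 m³/s²
a³ = 2.86191 × 10^23 m³
GM/a³ = (9.532 × 10^19) / (2.86191 × 10^23) = 0.000333064 s⁻²
n = √(GM/a³) = 0.01825 rad/s ≈ 0.01825 rad/s

Final answer: n = 0.01825 rad/s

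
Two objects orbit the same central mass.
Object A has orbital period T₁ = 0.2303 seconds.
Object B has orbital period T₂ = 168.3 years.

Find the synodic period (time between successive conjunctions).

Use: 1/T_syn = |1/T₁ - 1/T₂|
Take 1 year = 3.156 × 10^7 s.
T₁ = 0.2303 seconds
T₂ = 168.3 years = 5.31155 × 10^9 s
1/T₁ = 4.34216 s⁻¹
1/T₂ = 1.88269 × 10^-10 s⁻¹
|1/T₁ − 1/T₂| = 4.34216 s⁻¹
T_syn = 1 / |1/T₁ − 1/T₂| = 0.2303 s ≈ 0.2303 seconds

Final answer: T_syn = 0.2303 seconds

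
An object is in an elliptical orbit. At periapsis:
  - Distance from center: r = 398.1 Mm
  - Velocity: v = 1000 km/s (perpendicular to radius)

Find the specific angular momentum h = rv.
r = 398.1 Mm = 3.981 × 10^8 m
v = 1000 km/s = 1 × 10^6 m/s
h = rv = 3.981 × 10^8 × 1 × 10^6 = 3.981 × 10^14 m²/s ≈ 3.981 × 10^14 m²/s

Final answer: h = 3.981 × 10^14 m²/s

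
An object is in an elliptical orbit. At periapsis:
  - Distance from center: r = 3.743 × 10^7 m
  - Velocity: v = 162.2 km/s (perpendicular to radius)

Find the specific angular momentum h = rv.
r = 3.743 × 10^7 m
v = 162.2 km/s = 162200 m/s
h = rv = 3.743 × 10^7 × 162200 = 6.07115 × 10^12 m²/s ≈ 6.071 × 10^12 m²/s

Final answer: h = 6.071 × 10^12 m²/s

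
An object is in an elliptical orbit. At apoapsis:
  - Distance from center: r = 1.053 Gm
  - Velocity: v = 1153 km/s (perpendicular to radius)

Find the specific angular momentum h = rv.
r = 1.053 Gm = 1.053 × 10^9 m
v = 1153 km/s = 1.153 × 10^6 m/s
h = rv = 1.053 × 10^9 × 1.153 × 10^6 = 1.21411 × 10^15 m²/s ≈ 1.214 × 10^15 m²/s

Final answer: h = 1.214 × 10^15 m²/s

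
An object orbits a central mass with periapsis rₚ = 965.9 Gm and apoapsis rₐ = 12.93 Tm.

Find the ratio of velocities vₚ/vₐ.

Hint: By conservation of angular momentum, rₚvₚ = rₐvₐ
rₚ = 965.9 Gm = 9.659 × 10^11 m
rₐ = 12.93 Tm = 1.293 × 10^13 m
rₚvₚ = rₐvₐ  ⇒  vₚ/vₐ = rₐ/rₚ
vₚ/vₐ = (1.293 × 10^13) / (9.659 × 10^11) = 13.3865

Final answer: vₚ/vₐ = 13.39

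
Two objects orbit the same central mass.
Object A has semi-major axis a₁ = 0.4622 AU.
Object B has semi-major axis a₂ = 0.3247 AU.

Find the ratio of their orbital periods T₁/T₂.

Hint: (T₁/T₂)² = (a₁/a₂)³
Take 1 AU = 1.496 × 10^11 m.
a₁ = 0.4622 AU = 6.91451 × 10^10 m
a₂ = 0.3247 AU = 4.85751 × 10^10 m
a₁/a₂ = 1.42347
T₁/T₂ = (a₁/a₂)^(3/2) = (1.42347)^1.5 = 1.69833

Final answer: T₁/T₂ = 1.698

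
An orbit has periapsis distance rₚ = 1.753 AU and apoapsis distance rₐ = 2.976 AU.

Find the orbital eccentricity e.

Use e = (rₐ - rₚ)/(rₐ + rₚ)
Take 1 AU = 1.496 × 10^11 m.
rₚ = 1.753 AU = 2.62249 × 10^11 m
rₐ = 2.976 AU = 4.4521 × 10^11 m
rₐ − rₚ = 1.82961 × 10^11 m
rₐ + rₚ = 7.07458 × 10^11 m
e = (rₐ − rₚ)/(rₐ + rₚ) = 0.258617

Final answer: e = 0.2586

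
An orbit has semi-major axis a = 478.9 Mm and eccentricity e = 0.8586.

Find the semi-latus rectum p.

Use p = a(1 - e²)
a = 478.9 Mm = 4.789 × 10^8 m
e = 0.8586,  e² = 0.737194,  1 − e² = 0.262806
p = a(1 − e²) = 4.789 × 10^8 m × 0.262806 = 1.25858 × 10^8 m ≈ 125.9 Mm

Final answer: p = 125.9 Mm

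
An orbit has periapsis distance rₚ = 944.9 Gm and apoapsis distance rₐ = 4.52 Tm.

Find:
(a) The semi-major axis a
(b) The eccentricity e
rₚ = 944.9 Gm = 9.449 × 10^11 m
rₐ = 4.52 Tm = 4.52 × 10^12 m
(a) a = (rₚ + rₐ)/2 = 2.73245 × 10^12 m ≈ 2.732 Tm
(b) e = (rₐ − rₚ)/(rₐ + rₚ) = (3.5751 × 10^12) / (5.4649 × 10^12) = 0.654193

Final answer:
(a) a = 2.732 Tm
(b) e = 0.6542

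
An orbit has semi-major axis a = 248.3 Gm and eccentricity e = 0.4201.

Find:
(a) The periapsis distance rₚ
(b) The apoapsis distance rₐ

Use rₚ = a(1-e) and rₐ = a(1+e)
a = 248.3 Gm = 2.483 × 10^11 m
e = 0.4201:  1 − e = 0.5799,  1 + e = 1.4201
(a) rₚ = a(1 − e) = 2.483 × 10^11 m × 0.5799 = 1.43989 × 10^11 m ≈ 144 Gm
(b) rₐ = a(1 + e) = 2.483 × 10^11 m × 1.4201 = 3.52611 × 10^11 m ≈ 352.6 Gm

Final answer:
(a) rₚ = 144 Gm
(b) rₐ = 352.6 Gm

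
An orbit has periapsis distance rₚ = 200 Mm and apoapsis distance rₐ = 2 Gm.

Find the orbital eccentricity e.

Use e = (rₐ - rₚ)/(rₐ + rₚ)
rₚ = 200 Mm = 2 × 10^8 m
rₐ = 2 Gm = 2 × 10^9 m
rₐ − rₚ = 1.8 × 10^9 m
rₐ + rₚ = 2.2 × 10^9 m
e = (rₐ − rₚ)/(rₐ + rₚ) = 0.818182

Final answer: e = 0.8182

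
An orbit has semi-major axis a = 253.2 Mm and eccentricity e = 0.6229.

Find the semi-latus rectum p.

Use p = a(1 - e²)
a = 253.2 Mm = 2.532 × 10^8 m
e = 0.6229,  e² = 0.388004,  1 − e² = 0.611996
p = a(1 − e²) = 2.532 × 10^8 m × 0.611996 = 1.54957 × 10^8 m ≈ 155 Mm

Final answer: p = 155 Mm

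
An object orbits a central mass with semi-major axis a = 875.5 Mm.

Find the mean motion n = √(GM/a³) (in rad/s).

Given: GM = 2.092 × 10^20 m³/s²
a = 875.5 Mm = 8.755 × 10^8 m
GM = 2.092 × 10^20 m³/s²
a³ = 6.71071 × 10^26 m³
GM/a³ = (2.092 × 10^20) / (6.71071 × 10^26) = 3.11741 × 10^-7 s⁻²
n = √(GM/a³) = 0.000558337 rad/s ≈ 0.0005583 rad/s

Final answer: n = 0.0005583 rad/s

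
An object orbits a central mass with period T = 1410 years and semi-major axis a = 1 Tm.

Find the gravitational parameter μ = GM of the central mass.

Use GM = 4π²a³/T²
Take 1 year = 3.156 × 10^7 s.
T = 1410 years = 4.44996 × 10^10 s
a = 1 Tm = 1 × 10^12 m
a³ = 1 × 10^36 m³
T² = 1.98021 × 10^21 s²
GM = 4π² × (1 × 10^36) / (1.98021 × 10^21) = 1.99364 × 10^16 m³/s²
GM ≈ 1.994 × 10^16 m³/s²

Final answer: GM = 1.994 × 10^16 m³/s²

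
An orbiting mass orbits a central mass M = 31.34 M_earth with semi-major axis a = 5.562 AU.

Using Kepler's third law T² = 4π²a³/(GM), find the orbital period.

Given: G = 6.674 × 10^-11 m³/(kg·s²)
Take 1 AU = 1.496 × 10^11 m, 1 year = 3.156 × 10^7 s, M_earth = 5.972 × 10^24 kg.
M = 31.34 M_earth = 1.87162 × 10^26 kg
GM = G × M = 6.674 × 10^-11 × 1.87162 × 10^26 = 1.24912 × 10^16 m³/s²
a = 5.562 AU = 8.32075 × 10^11 m
a³ = 5.76087 × 10^35 m³
T = 2π √(a³/GM) = 2π √((5.76087 × 10^35) / (1.24912 × 10^16)) = 2π × 6.79112 × 10^9 s
T = 4.26699 × 10^10 s ≈ 1352 years

Final answer: 1352 years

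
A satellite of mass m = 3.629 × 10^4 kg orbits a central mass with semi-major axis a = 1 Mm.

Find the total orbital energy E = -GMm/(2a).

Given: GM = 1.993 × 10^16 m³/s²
a = 1 Mm = 1 × 10^6 m
GM = 1.993 × 10^16 m³/s²
2a = 2 × 10^6 m
GMm = 1.993 × 10^16 × 36290 = 7.2326 × 10^20 m³·kg/s²
E = −GMm/(2a) = -3.6163 × 10^14 J ≈ -361.6 TJ

Final answer: -361.6 TJ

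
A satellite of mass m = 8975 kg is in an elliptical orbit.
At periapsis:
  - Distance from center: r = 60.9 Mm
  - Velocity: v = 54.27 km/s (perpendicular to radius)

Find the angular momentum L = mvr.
r = 60.9 Mm = 6.09 × 10^7 m
v = 54.27 km/s = 54270 m/s
vr = 54270 × 6.09 × 10^7 = 3.30504 × 10^12 m²/s
L = m × vr = 8975 × 3.30504 × 10^12 = 2.96628 × 10^16 kg·m²/s ≈ 2.966 × 10^16 kg·m²/s

Final answer: L = 2.966 × 10^16 kg·m²/s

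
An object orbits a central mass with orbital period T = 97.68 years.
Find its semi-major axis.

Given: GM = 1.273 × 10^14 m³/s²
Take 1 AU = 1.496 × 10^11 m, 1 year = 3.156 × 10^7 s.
T = 97.68 years = 3.08278 × 10^9 s
GM = 1.273 × 10^14 m³/s²
Kepler's third law: a³ = GM T² / (4π²)
T² = 9.50354 × 10^18 s²
a³ = (1.273 × 10^14) × (9.50354 × 10^18) / (4π²) = 3.06446 × 10^31 m³
a = (a³)^(1/3) = 3.12933 × 10^10 m ≈ 0.2092 AU

Final answer: 0.2092 AU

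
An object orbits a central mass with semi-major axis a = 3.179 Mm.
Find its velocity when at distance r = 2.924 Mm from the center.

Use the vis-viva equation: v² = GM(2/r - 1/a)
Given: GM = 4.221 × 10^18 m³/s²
a = 3.179 Mm = 3.179 × 10^6 m
r = 2.924 Mm = 2.924 × 10^6 m
GM = 4.221 × 10^18 m³/s²
2/r − 1/a = 6.83995 × 10^-7 − 3.14564 × 10^-7 = 3.6943 × 10^-7 m⁻¹
v² = GM (2/r − 1/a) = 1.55936 × 10^12 m²/s²
v = 1.24875 × 10^6 m/s ≈ 1249 km/s

Final answer: 1249 km/s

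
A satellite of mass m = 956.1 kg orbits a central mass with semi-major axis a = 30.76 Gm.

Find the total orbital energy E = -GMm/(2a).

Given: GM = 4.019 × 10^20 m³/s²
a = 30.76 Gm = 3.076 × 10^10 m
GM = 4.019 × 10^20 m³/s²
2a = 6.152 × 10^10 m
GMm = 4.019 × 10^20 × 956.1 = 3.84257 × 10^23 m³·kg/s²
E = −GMm/(2a) = -6.24604 × 10^12 J ≈ -6.246 TJ

Final answer: -6.246 TJ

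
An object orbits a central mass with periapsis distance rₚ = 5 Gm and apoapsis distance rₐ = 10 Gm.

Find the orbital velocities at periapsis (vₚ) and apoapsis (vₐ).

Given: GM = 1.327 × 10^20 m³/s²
rₚ = 5 Gm = 5 × 10^9 m
rₐ = 10 Gm = 1 × 10^10 m
GM = 1.327 × 10^20 m³/s²
a = (rₚ + rₐ)/2 = 7.5 × 10^9 m
Vis-viva: v² = GM (2/r − 1/a)
vₚ² = 1.327 × 10^20 × (4 × 10^-10 − 1.33333 × 10^-10) = 3.53867 × 10^10 m²/s²
vₚ = 188113 m/s ≈ 188.1 km/s
vₐ² = 1.327 × 10^20 × (2 × 10^-10 − 1.33333 × 10^-10) = 8.84667 × 10^9 m²/s²
vₐ = 94056.7 m/s ≈ 94.06 km/s

Final answer: vₚ = 188.1 km/s, vₐ = 94.06 km/s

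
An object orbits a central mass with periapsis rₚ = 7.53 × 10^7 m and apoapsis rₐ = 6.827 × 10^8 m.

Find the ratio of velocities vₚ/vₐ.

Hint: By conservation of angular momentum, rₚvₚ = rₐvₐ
rₚ = 7.53 × 10^7 m
rₐ = 6.827 × 10^8 m
rₚvₚ = rₐvₐ  ⇒  vₚ/vₐ = rₐ/rₚ
vₚ/vₐ = (6.827 × 10^8) / (7.53 × 10^7) = 9.0664

Final answer: vₚ/vₐ = 9.066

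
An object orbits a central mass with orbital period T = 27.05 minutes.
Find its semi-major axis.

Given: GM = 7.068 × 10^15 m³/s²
T = 27.05 minutes = 1623 s
GM = 7.068 × 10^15 m³/s²
Kepler's third law: a³ = GM T² / (4π²)
T² = 2.63413 × 10^6 s²
a³ = (7.068 × 10^15) × (2.63413 × 10^6) / (4π²) = 4.716 × 10^20 m³
a = (a³)^(1/3) = 7.78379 × 10^6 m ≈ 7.784 × 10^6 m

Final answer: 7.784 × 10^6 m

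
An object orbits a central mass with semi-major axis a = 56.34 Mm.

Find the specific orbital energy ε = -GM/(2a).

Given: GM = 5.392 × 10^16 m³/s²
a = 56.34 Mm = 5.634 × 10^7 m
GM = 5.392 × 10^16 m³/s²
2a = 1.1268 × 10^8 m
ε = −GM/(2a) = -4.78523 × 10^8 J/kg ≈ -478.5 MJ/kg

Final answer: -478.5 MJ/kg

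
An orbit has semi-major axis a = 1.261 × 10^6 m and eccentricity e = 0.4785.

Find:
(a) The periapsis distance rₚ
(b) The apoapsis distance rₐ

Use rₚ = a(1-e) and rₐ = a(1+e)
a = 1.261 × 10^6 m
e = 0.4785:  1 − e = 0.5215,  1 + e = 1.4785
(a) rₚ = a(1 − e) = 1.261 × 10^6 m × 0.5215 = 657612 m ≈ 6.576 × 10^5 m
(b) rₐ = a(1 + e) = 1.261 × 10^6 m × 1.4785 = 1.86439 × 10^6 m ≈ 1.864 × 10^6 m

Final answer:
(a) rₚ = 6.576 × 10^5 m
(b) rₐ = 1.864 × 10^6 m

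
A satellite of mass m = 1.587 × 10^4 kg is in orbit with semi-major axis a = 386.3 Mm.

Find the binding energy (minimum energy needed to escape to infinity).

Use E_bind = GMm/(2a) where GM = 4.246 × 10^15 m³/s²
a = 386.3 Mm = 3.863 × 10^8 m
GM = 4.246 × 10^15 m³/s²
m = 1.587 × 10^4 kg
GMm = 4.246 × 10^15 × 15870 = 6.7384 × 10^19 m³·kg/s²
2a = 7.726 × 10^8 m
E_bind = GMm/(2a) = 8.72172 × 10^10 J ≈ 87.22 GJ

Final answer: 87.22 GJ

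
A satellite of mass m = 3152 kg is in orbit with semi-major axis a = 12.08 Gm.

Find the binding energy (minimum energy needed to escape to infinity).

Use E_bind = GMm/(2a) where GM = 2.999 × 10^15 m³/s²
a = 12.08 Gm = 1.208 × 10^10 m
GM = 2.999 × 10^15 m³/s²
m = 3152 kg
GMm = 2.999 × 10^15 × 3152 = 9.45285 × 10^18 m³·kg/s²
2a = 2.416 × 10^10 m
E_bind = GMm/(2a) = 3.9126 × 10^8 J ≈ 391.3 MJ

Final answer: 391.3 MJ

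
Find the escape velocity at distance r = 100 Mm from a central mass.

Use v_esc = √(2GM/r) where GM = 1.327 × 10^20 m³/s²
r = 100 Mm = 1 × 10^8 m
GM = 1.327 × 10^20 m³/s²
2GM/r = 2 × (1.327 × 10^20) / (1 × 10^8) = 2.654 × 10^12 m²/s²
v_esc = √(2GM/r) = 1.62911 × 10^6 m/s ≈ 1629 km/s

Final answer: 1629 km/s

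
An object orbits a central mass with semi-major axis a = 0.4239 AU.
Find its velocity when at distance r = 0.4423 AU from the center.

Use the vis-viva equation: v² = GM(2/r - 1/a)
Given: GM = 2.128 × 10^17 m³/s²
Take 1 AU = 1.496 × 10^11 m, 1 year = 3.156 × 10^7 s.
a = 0.4239 AU = 6.34154 × 10^10 m
r = 0.4423 AU = 6.61681 × 10^10 m
GM = 2.128 × 10^17 m³/s²
2/r − 1/a = 3.02261 × 10^-11 − 1.5769 × 10^-11 = 1.4457 × 10^-11 m⁻¹
v² = GM (2/r − 1/a) = 3.07645 × 10^6 m²/s²
v = 1753.98 m/s ≈ 0.37 AU/year

Final answer: 0.37 AU/year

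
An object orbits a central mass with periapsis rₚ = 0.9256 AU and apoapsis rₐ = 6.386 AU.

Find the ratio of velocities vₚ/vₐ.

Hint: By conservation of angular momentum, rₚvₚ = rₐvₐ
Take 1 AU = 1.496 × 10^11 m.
rₚ = 0.9256 AU = 1.3847 × 10^11 m
rₐ = 6.386 AU = 9.55346 × 10^11 m
rₚvₚ = rₐvₐ  ⇒  vₚ/vₐ = rₐ/rₚ
vₚ/vₐ = (9.55346 × 10^11) / (1.3847 × 10^11) = 6.89931

Final answer: vₚ/vₐ = 6.899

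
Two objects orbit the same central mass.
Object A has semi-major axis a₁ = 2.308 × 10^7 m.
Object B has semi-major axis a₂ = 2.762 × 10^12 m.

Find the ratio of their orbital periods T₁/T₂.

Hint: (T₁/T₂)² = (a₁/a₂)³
a₁ = 2.308 × 10^7 m
a₂ = 2.762 × 10^12 m
a₁/a₂ = 8.35626 × 10^-6
T₁/T₂ = (a₁/a₂)^(3/2) = (8.35626 × 10^-6)^1.5 = 2.41556 × 10^-8

Final answer: T₁/T₂ = 2.416 × 10^-8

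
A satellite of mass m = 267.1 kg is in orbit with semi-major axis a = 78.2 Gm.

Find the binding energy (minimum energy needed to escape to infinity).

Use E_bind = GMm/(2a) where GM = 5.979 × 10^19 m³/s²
a = 78.2 Gm = 7.82 × 10^10 m
GM = 5.979 × 10^19 m³/s²
m = 267.1 kg
GMm = 5.979 × 10^19 × 267.1 = 1.59699 × 10^22 m³·kg/s²
2a = 1.564 × 10^11 m
E_bind = GMm/(2a) = 1.02109 × 10^11 J ≈ 102.1 GJ

Final answer: 102.1 GJ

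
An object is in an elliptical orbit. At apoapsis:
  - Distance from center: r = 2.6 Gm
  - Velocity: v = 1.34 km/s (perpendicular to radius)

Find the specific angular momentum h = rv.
r = 2.6 Gm = 2.6 × 10^9 m
v = 1.34 km/s = 1340 m/s
h = rv = 2.6 × 10^9 × 1340 = 3.484 × 10^12 m²/s ≈ 3.484 × 10^12 m²/s

Final answer: h = 3.484 × 10^12 m²/s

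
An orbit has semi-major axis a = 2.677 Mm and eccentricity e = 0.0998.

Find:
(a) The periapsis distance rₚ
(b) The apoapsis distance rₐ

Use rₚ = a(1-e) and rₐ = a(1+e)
a = 2.677 Mm = 2.677 × 10^6 m
e = 0.0998:  1 − e = 0.9002,  1 + e = 1.0998
(a) rₚ = a(1 − e) = 2.677 × 10^6 m × 0.9002 = 2.40984 × 10^6 m ≈ 2.41 Mm
(b) rₐ = a(1 + e) = 2.677 × 10^6 m × 1.0998 = 2.94416 × 10^6 m ≈ 2.944 Mm

Final answer:
(a) rₚ = 2.41 Mm
(b) rₐ = 2.944 Mm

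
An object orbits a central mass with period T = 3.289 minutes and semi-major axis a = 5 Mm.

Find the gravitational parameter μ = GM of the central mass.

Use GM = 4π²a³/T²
T = 3.289 minutes = 197.34 s
a = 5 Mm = 5 × 10^6 m
a³ = 1.25 × 10^20 m³
T² = 38943.1 s²
GM = 4π² × (1.25 × 10^20) / 38943.1 = 1.26718 × 10^17 m³/s²
GM ≈ 1.267 × 10^17 m³/s²

Final answer: GM = 1.267 × 10^17 m³/s²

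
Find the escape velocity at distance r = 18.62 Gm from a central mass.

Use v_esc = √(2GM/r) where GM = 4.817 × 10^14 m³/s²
r = 18.62 Gm = 1.862 × 10^10 m
GM = 4.817 × 10^14 m³/s²
2GM/r = 2 × (4.817 × 10^14) / (1.862 × 10^10) = 51740.1 m²/s²
v_esc = √(2GM/r) = 227.464 m/s ≈ 227.5 m/s

Final answer: 227.5 m/s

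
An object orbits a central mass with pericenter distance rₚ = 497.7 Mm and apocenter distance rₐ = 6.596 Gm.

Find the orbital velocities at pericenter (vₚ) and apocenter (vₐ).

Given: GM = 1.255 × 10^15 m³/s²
rₚ = 497.7 Mm = 4.977 × 10^8 m
rₐ = 6.596 Gm = 6.596 × 10^9 m
GM = 1.255 × 10^15 m³/s²
a = (rₚ + rₐ)/2 = 3.54685 × 10^9 m
Vis-viva: v² = GM (2/r − 1/a)
vₚ² = 1.255 × 10^15 × (4.01849 × 10^-9 − 2.8194 × 10^-10) = 4.68936 × 10^6 m²/s²
vₚ = 2165.49 m/s ≈ 2.165 km/s
vₐ² = 1.255 × 10^15 × (3.03214 × 10^-10 − 2.8194 × 10^-10) = 26698.6 m²/s²
vₐ = 163.397 m/s ≈ 163.4 m/s

Final answer: vₚ = 2.165 km/s, vₐ = 163.4 m/s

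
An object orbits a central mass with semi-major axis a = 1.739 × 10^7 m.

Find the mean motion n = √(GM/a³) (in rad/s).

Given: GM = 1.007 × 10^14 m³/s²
a = 1.739 × 10^7 m
GM = 1.007 × 10^14 m³/s²
a³ = 5.25895 × 10^21 m³
GM/a³ = (1.007 × 10^14) / (5.25895 × 10^21) = 1.91483 × 10^-8 s⁻²
n = √(GM/a³) = 0.000138377 rad/s ≈ 0.0001384 rad/s

Final answer: n = 0.0001384 rad/s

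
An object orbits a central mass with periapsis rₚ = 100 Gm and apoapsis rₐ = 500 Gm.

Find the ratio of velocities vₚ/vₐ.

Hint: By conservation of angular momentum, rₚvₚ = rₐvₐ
rₚ = 100 Gm = 1 × 10^11 m
rₐ = 500 Gm = 5 × 10^11 m
rₚvₚ = rₐvₐ  ⇒  vₚ/vₐ = rₐ/rₚ
vₚ/vₐ = (5 × 10^11) / (1 × 10^11) = 5

Final answer: vₚ/vₐ = 5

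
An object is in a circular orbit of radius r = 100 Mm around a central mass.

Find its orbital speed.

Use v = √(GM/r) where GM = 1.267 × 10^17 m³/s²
r = 100 Mm = 1 × 10^8 m
GM = 1.267 × 10^17 m³/s²
GM/r = (1.267 × 10^17) / (1 × 10^8) = 1.267 × 10^9 m²/s²
v = √(GM/r) = 35594.9 m/s ≈ 35.59 km/s

Final answer: 35.59 km/s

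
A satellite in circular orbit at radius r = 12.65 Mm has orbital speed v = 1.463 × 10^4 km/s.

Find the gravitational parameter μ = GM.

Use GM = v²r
r = 12.65 Mm = 1.265 × 10^7 m
v = 1.463 × 10^4 km/s = 1.463 × 10^7 m/s
v² = 2.14037 × 10^14 m²/s²
GM = v²r = 2.14037 × 10^14 × 1.265 × 10^7 = 2.70757 × 10^21 m³/s²
GM ≈ 2.708 × 10^21 m³/s²

Final answer: GM = 2.708 × 10^21 m³/s²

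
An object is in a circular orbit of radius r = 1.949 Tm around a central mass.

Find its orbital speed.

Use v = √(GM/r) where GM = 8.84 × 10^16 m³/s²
r = 1.949 Tm = 1.949 × 10^12 m
GM = 8.84 × 10^16 m³/s²
GM/r = (8.84 × 10^16) / (1.949 × 10^12) = 45356.6 m²/s²
v = √(GM/r) = 212.971 m/s ≈ 213 m/s

Final answer: 213 m/s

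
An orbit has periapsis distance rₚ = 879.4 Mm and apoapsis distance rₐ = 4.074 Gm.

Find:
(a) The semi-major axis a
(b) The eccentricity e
rₚ = 879.4 Mm = 8.794 × 10^8 m
rₐ = 4.074 Gm = 4.074 × 10^9 m
(a) a = (rₚ + rₐ)/2 = 2.4767 × 10^9 m ≈ 2.477 Gm
(b) e = (rₐ − rₚ)/(rₐ + rₚ) = (3.1946 × 10^9) / (4.9534 × 10^9) = 0.644931

Final answer:
(a) a = 2.477 Gm
(b) e = 0.6449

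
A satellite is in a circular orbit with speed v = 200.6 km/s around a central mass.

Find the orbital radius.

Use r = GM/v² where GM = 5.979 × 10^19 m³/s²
v = 200.6 km/s = 200600 m/s
GM = 5.979 × 10^19 m³/s²
v² = 4.02404 × 10^10 m²/s²
r = GM/v² = (5.979 × 10^19) / (4.02404 × 10^10) = 1.48582 × 10^9 m ≈ 1.486 Gm

Final answer: 1.486 Gm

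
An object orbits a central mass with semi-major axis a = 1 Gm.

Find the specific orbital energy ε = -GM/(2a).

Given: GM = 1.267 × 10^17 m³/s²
a = 1 Gm = 1 × 10^9 m
GM = 1.267 × 10^17 m³/s²
2a = 2 × 10^9 m
ε = −GM/(2a) = -6.335 × 10^7 J/kg ≈ -63.35 MJ/kg

Final answer: -63.35 MJ/kg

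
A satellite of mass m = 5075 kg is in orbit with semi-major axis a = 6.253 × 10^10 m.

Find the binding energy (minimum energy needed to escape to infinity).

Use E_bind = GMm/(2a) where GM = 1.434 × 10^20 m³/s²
a = 6.253 × 10^10 m
GM = 1.434 × 10^20 m³/s²
m = 5075 kg
GMm = 1.434 × 10^20 × 5075 = 7.27755 × 10^23 m³·kg/s²
2a = 1.2506 × 10^11 m
E_bind = GMm/(2a) = 5.81925 × 10^12 J ≈ 5.819 TJ

Final answer: 5.819 TJ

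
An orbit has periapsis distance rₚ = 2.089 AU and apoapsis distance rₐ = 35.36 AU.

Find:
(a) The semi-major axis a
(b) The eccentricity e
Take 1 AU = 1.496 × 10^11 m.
rₚ = 2.089 AU = 3.12514 × 10^11 m
rₐ = 35.36 AU = 5.28986 × 10^12 m
(a) a = (rₚ + rₐ)/2 = 2.80119 × 10^12 m ≈ 18.72 AU
(b) e = (rₐ − rₚ)/(rₐ + rₚ) = (4.97734 × 10^12) / (5.60237 × 10^12) = 0.888435

Final answer:
(a) a = 18.72 AU
(b) e = 0.8884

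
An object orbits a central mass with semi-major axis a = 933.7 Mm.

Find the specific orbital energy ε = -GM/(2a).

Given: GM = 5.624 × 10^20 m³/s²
a = 933.7 Mm = 9.337 × 10^8 m
GM = 5.624 × 10^20 m³/s²
2a = 1.8674 × 10^9 m
ε = −GM/(2a) = -3.01167 × 10^11 J/kg ≈ -301.2 GJ/kg

Final answer: -301.2 GJ/kg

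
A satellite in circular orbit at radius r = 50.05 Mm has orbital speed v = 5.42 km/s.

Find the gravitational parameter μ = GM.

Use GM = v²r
r = 50.05 Mm = 5.005 × 10^7 m
v = 5.42 km/s = 5420 m/s
v² = 2.93764 × 10^7 m²/s²
GM = v²r = 2.93764 × 10^7 × 5.005 × 10^7 = 1.47029 × 10^15 m³/s²
GM ≈ 1.47 × 10^15 m³/s²

Final answer: GM = 1.47 × 10^15 m³/s²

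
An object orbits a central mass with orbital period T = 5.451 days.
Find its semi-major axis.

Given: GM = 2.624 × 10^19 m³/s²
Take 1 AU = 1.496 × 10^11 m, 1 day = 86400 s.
T = 5.451 days = 470966 s
GM = 2.624 × 10^19 m³/s²
Kepler's third law: a³ = GM T² / (4π²)
T² = 2.21809 × 10^11 s²
a³ = (2.624 × 10^19) × (2.21809 × 10^11) / (4π²) = 1.47429 × 10^29 m³
a = (a³)^(1/3) = 5.28277 × 10^9 m ≈ 0.03531 AU

Final answer: 0.03531 AU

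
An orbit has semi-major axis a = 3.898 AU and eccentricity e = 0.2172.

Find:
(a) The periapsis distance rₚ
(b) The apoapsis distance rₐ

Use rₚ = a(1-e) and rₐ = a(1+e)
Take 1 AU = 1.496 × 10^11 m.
a = 3.898 AU = 5.83141 × 10^11 m
e = 0.2172:  1 − e = 0.7828,  1 + e = 1.2172
(a) rₚ = a(1 − e) = 5.83141 × 10^11 m × 0.7828 = 4.56483 × 10^11 m ≈ 3.051 AU
(b) rₐ = a(1 + e) = 5.83141 × 10^11 m × 1.2172 = 7.09799 × 10^11 m ≈ 4.745 AU

Final answer:
(a) rₚ = 3.051 AU
(b) rₐ = 4.745 AU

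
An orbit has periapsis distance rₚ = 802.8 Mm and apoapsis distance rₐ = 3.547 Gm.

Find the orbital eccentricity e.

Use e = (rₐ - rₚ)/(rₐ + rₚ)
rₚ = 802.8 Mm = 8.028 × 10^8 m
rₐ = 3.547 Gm = 3.547 × 10^9 m
rₐ − rₚ = 2.7442 × 10^9 m
rₐ + rₚ = 4.3498 × 10^9 m
e = (rₐ − rₚ)/(rₐ + rₚ) = 0.63088

Final answer: e = 0.6309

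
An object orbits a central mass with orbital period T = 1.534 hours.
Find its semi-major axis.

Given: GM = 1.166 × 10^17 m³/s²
T = 1.534 hours = 5522.4 s
GM = 1.166 × 10^17 m³/s²
Kepler's third law: a³ = GM T² / (4π²)
T² = 3.04969 × 10^7 s²
a³ = (1.166 × 10^17) × (3.04969 × 10^7) / (4π²) = 9.0073 × 10^22 m³
a = (a³)^(1/3) = 4.48262 × 10^7 m ≈ 44.83 Mm

Final answer: 44.83 Mm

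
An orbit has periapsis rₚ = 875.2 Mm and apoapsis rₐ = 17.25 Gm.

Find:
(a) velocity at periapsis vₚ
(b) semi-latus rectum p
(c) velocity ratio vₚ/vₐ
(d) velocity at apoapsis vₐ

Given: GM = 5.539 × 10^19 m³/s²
rₚ = 875.2 Mm = 8.752 × 10^8 m
rₐ = 17.25 Gm = 1.725 × 10^10 m
GM = 5.539 × 10^19 m³/s²
a = (rₚ + rₐ)/2 = 9.0626 × 10^9 m
e = (rₐ − rₚ)/(rₐ + rₚ) = (1.63748 × 10^10) / (1.81252 × 10^10) = 0.903427
(a) vₚ² = GM (2/rₚ − 1/a) = 5.539 × 10^19 × (2.28519 × 10^-9 − 1.10344 × 10^-10) = 1.20465 × 10^11 m²/s²;  vₚ = 347080 m/s ≈ 347.1 km/s
(b) 1 − e² = 0.183819;  p = a(1 − e²) = 9.0626 × 10^9 × 0.183819 = 1.66588 × 10^9 m ≈ 1.666 Gm
(c) vₚ/vₐ = rₐ/rₚ (angular momentum) = (1.725 × 10^10) / (8.752 × 10^8) = 19.7098 ≈ 19.71
(d) vₐ² = GM (2/rₐ − 1/a) = 5.539 × 10^19 × (1.15942 × 10^-10 − 1.10344 × 10^-10) = 3.10096 × 10^8 m²/s²;  vₐ = 17609.6 m/s ≈ 17.61 km/s

Final answer:
(a) velocity at periapsis vₚ = 347.1 km/s
(b) semi-latus rectum p = 1.666 Gm
(c) velocity ratio vₚ/vₐ = 19.71
(d) velocity at apoapsis vₐ = 17.61 km/s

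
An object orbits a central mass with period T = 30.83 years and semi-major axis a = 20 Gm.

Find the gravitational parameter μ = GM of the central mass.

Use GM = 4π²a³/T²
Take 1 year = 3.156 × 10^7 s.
T = 30.83 years = 9.72995 × 10^8 s
a = 20 Gm = 2 × 10^10 m
a³ = 8 × 10^30 m³
T² = 9.46719 × 10^17 s²
GM = 4π² × (8 × 10^30) / (9.46719 × 10^17) = 3.33602 × 10^14 m³/s²
GM ≈ 3.336 × 10^14 m³/s²

Final answer: GM = 3.336 × 10^14 m³/s²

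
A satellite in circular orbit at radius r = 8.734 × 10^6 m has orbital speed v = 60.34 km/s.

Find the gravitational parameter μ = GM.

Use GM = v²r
r = 8.734 × 10^6 m
v = 60.34 km/s = 60340 m/s
v² = 3.64092 × 10^9 m²/s²
GM = v²r = 3.64092 × 10^9 × 8.734 × 10^6 = 3.17998 × 10^16 m³/s²
GM ≈ 3.18 × 10^16 m³/s²

Final answer: GM = 3.18 × 10^16 m³/s²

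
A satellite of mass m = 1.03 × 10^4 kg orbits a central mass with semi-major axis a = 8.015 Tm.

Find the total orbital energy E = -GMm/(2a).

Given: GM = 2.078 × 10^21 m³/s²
a = 8.015 Tm = 8.015 × 10^12 m
GM = 2.078 × 10^21 m³/s²
2a = 1.603 × 10^13 m
GMm = 2.078 × 10^21 × 10300 = 2.14034 × 10^25 m³·kg/s²
E = −GMm/(2a) = -1.33521 × 10^12 J ≈ -1.335 TJ

Final answer: -1.335 TJ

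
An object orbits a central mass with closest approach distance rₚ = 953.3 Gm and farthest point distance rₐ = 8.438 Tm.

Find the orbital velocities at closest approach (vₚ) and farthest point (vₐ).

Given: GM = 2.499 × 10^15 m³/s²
rₚ = 953.3 Gm = 9.533 × 10^11 m
rₐ = 8.438 Tm = 8.438 × 10^12 m
GM = 2.499 × 10^15 m³/s²
a = (rₚ + rₐ)/2 = 4.69565 × 10^12 m
Vis-viva: v² = GM (2/r − 1/a)
vₚ² = 2.499 × 10^15 × (2.09798 × 10^-12 − 2.12963 × 10^-13) = 4710.65 m²/s²
vₚ = 68.6341 m/s ≈ 68.63 m/s
vₐ² = 2.499 × 10^15 × (2.37023 × 10^-13 − 2.12963 × 10^-13) = 60.1258 m²/s²
vₐ = 7.75408 m/s ≈ 7.754 m/s

Final answer: vₚ = 68.63 m/s, vₐ = 7.754 m/s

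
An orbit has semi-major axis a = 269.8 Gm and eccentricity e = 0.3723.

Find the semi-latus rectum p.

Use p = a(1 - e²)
a = 269.8 Gm = 2.698 × 10^11 m
e = 0.3723,  e² = 0.138607,  1 − e² = 0.861393
p = a(1 − e²) = 2.698 × 10^11 m × 0.861393 = 2.32404 × 10^11 m ≈ 232.4 Gm

Final answer: p = 232.4 Gm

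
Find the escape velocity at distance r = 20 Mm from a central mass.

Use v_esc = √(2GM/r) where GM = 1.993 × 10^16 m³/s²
r = 20 Mm = 2 × 10^7 m
GM = 1.993 × 10^16 m³/s²
2GM/r = 2 × (1.993 × 10^16) / (2 × 10^7) = 1.993 × 10^9 m²/s²
v_esc = √(2GM/r) = 44643 m/s ≈ 44.64 km/s

Final answer: 44.64 km/s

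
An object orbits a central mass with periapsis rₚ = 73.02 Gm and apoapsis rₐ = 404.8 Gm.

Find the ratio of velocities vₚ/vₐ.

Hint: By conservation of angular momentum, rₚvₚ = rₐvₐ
rₚ = 73.02 Gm = 7.302 × 10^10 m
rₐ = 404.8 Gm = 4.048 × 10^11 m
rₚvₚ = rₐvₐ  ⇒  vₚ/vₐ = rₐ/rₚ
vₚ/vₐ = (4.048 × 10^11) / (7.302 × 10^10) = 5.54369

Final answer: vₚ/vₐ = 5.544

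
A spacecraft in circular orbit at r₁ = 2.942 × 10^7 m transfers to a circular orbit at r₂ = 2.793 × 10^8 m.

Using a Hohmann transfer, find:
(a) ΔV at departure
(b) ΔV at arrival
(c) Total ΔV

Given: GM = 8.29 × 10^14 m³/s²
r₁ = 2.942 × 10^7 m
r₂ = 2.793 × 10^8 m
GM = 8.29 × 10^14 m³/s²
Transfer ellipse: a_t = (r₁ + r₂)/2 = 1.5436 × 10^8 m
Circular speed at r₁: v₁ = √(GM/r₁) = 5308.31 m/s
Transfer speed at r₁ (periapsis): v₁ₜ = √(GM(2/r₁ − 1/a_t)) = 7140.42 m/s
(a) ΔV₁ = v₁ₜ − v₁ = 1832.12 m/s ≈ 1.832 km/s
Circular speed at r₂: v₂ = √(GM/r₂) = 1722.83 m/s
Transfer speed at r₂ (apoapsis): v₂ₜ = √(GM(2/r₂ − 1/a_t)) = 752.135 m/s
(b) ΔV₂ = v₂ − v₂ₜ = 970.693 m/s ≈ 970.7 m/s
(c) ΔV_total = ΔV₁ + ΔV₂ = 2802.81 m/s ≈ 2.803 km/s

Final answer:
(a) ΔV₁ = 1.832 km/s
(b) ΔV₂ = 970.7 m/s
(c) ΔV_total = 2.803 km/s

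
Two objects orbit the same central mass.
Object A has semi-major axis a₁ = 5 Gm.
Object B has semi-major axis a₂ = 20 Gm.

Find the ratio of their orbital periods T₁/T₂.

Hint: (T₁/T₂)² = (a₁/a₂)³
a₁ = 5 Gm = 5 × 10^9 m
a₂ = 20 Gm = 2 × 10^10 m
a₁/a₂ = 0.25
T₁/T₂ = (a₁/a₂)^(3/2) = (0.25)^1.5 = 0.125

Final answer: T₁/T₂ = 0.125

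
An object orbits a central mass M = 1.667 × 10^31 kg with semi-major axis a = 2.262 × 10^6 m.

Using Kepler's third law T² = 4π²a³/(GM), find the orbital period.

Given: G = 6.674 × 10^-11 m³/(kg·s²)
M = 1.667 × 10^31 kg
GM = G × M = 6.674 × 10^-11 × 1.667 × 10^31 = 1.11256 × 10^21 m³/s²
a = 2.262 × 10^6 m
a³ = 1.15738 × 10^19 m³
T = 2π √(a³/GM) = 2π √((1.15738 × 10^19) / (1.11256 × 10^21)) = 2π × 0.101995 s
T = 0.640852 s ≈ 0.6409 seconds

Final answer: 0.6409 seconds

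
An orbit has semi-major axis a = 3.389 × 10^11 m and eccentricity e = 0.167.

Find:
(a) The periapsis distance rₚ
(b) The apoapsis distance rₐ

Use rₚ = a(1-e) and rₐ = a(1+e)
a = 3.389 × 10^11 m
e = 0.167:  1 − e = 0.833,  1 + e = 1.167
(a) rₚ = a(1 − e) = 3.389 × 10^11 m × 0.833 = 2.82304 × 10^11 m ≈ 2.823 × 10^11 m
(b) rₐ = a(1 + e) = 3.389 × 10^11 m × 1.167 = 3.95496 × 10^11 m ≈ 3.955 × 10^11 m

Final answer:
(a) rₚ = 2.823 × 10^11 m
(b) rₐ = 3.955 × 10^11 m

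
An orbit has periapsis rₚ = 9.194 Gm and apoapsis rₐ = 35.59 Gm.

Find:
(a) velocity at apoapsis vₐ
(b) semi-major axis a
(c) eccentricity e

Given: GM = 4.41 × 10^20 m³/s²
rₚ = 9.194 Gm = 9.194 × 10^9 m
rₐ = 35.59 Gm = 3.559 × 10^10 m
GM = 4.41 × 10^20 m³/s²
a = (rₚ + rₐ)/2 = 2.2392 × 10^10 m
e = (rₐ − rₚ)/(rₐ + rₚ) = (2.6396 × 10^10) / (4.4784 × 10^10) = 0.589407
(a) vₐ² = GM (2/rₐ − 1/a) = 4.41 × 10^20 × (5.61956 × 10^-11 − 4.46588 × 10^-11) = 5.08771 × 10^9 m²/s²;  vₐ = 71328.2 m/s ≈ 71.33 km/s
(b) a = 2.2392 × 10^10 m ≈ 22.39 Gm
(c) e = 0.589407 ≈ 0.5894

Final answer:
(a) velocity at apoapsis vₐ = 71.33 km/s
(b) semi-major axis a = 22.39 Gm
(c) eccentricity e = 0.5894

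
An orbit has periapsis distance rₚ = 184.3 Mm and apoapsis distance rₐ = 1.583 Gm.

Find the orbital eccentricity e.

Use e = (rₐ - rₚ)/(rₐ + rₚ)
rₚ = 184.3 Mm = 1.843 × 10^8 m
rₐ = 1.583 Gm = 1.583 × 10^9 m
rₐ − rₚ = 1.3987 × 10^9 m
rₐ + rₚ = 1.7673 × 10^9 m
e = (rₐ − rₚ)/(rₐ + rₚ) = 0.791433

Final answer: e = 0.7914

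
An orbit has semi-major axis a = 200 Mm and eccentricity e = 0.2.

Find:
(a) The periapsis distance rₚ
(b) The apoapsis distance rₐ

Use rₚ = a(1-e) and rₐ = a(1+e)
a = 200 Mm = 2 × 10^8 m
e = 0.2:  1 − e = 0.8,  1 + e = 1.2
(a) rₚ = a(1 − e) = 2 × 10^8 m × 0.8 = 1.6 × 10^8 m ≈ 160 Mm
(b) rₐ = a(1 + e) = 2 × 10^8 m × 1.2 = 2.4 × 10^8 m ≈ 240 Mm

Final answer:
(a) rₚ = 160 Mm
(b) rₐ = 240 Mm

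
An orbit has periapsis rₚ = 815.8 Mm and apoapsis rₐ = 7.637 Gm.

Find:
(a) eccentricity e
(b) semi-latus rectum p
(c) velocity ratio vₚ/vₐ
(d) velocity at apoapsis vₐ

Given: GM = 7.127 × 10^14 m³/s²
rₚ = 815.8 Mm = 8.158 × 10^8 m
rₐ = 7.637 Gm = 7.637 × 10^9 m
GM = 7.127 × 10^14 m³/s²
a = (rₚ + rₐ)/2 = 4.2264 × 10^9 m
e = (rₐ − rₚ)/(rₐ + rₚ) = (6.8212 × 10^9) / (8.4528 × 10^9) = 0.806975
(a) e = 0.806975 ≈ 0.807
(b) 1 − e² = 0.348791;  p = a(1 − e²) = 4.2264 × 10^9 × 0.348791 = 1.47413 × 10^9 m ≈ 1.474 Gm
(c) vₚ/vₐ = rₐ/rₚ (angular momentum) = (7.637 × 10^9) / (8.158 × 10^8) = 9.36136 ≈ 9.361
(d) vₐ² = GM (2/rₐ − 1/a) = 7.127 × 10^14 × (2.61883 × 10^-10 − 2.36608 × 10^-10) = 18013.5 m²/s²;  vₐ = 134.214 m/s ≈ 134.2 m/s

Final answer:
(a) eccentricity e = 0.807
(b) semi-latus rectum p = 1.474 Gm
(c) velocity ratio vₚ/vₐ = 9.361
(d) velocity at apoapsis vₐ = 134.2 m/s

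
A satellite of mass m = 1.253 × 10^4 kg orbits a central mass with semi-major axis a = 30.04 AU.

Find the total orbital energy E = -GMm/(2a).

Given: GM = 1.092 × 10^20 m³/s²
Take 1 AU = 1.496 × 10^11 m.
a = 30.04 AU = 4.49398 × 10^12 m
GM = 1.092 × 10^20 m³/s²
2a = 8.98797 × 10^12 m
GMm = 1.092 × 10^20 × 12530 = 1.36828 × 10^24 m³·kg/s²
E = −GMm/(2a) = -1.52234 × 10^11 J ≈ -152.2 GJ

Final answer: -152.2 GJ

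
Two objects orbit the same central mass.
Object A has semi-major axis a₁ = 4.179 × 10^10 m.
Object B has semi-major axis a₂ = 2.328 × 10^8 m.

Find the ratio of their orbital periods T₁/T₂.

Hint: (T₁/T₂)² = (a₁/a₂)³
a₁ = 4.179 × 10^10 m
a₂ = 2.328 × 10^8 m
a₁/a₂ = 179.51
T₁/T₂ = (a₁/a₂)^(3/2) = (179.51)^1.5 = 2405.11

Final answer: T₁/T₂ = 2405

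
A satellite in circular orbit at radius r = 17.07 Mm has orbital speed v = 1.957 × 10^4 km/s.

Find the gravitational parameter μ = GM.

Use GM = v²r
r = 17.07 Mm = 1.707 × 10^7 m
v = 1.957 × 10^4 km/s = 1.957 × 10^7 m/s
v² = 3.82985 × 10^14 m²/s²
GM = v²r = 3.82985 × 10^14 × 1.707 × 10^7 = 6.53755 × 10^21 m³/s²
GM ≈ 6.538 × 10^21 m³/s²

Final answer: GM = 6.538 × 10^21 m³/s²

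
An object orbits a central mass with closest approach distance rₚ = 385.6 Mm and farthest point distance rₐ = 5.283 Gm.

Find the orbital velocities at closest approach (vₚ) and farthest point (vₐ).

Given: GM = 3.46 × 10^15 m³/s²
rₚ = 385.6 Mm = 3.856 × 10^8 m
rₐ = 5.283 Gm = 5.283 × 10^9 m
GM = 3.46 × 10^15 m³/s²
a = (rₚ + rₐ)/2 = 2.8343 × 10^9 m
Vis-viva: v² = GM (2/r − 1/a)
vₚ² = 3.46 × 10^15 × (5.18672 × 10^-9 − 3.52821 × 10^-10) = 1.67253 × 10^7 m²/s²
vₚ = 4089.66 m/s ≈ 4.09 km/s
vₐ² = 3.46 × 10^15 × (3.78573 × 10^-10 − 3.52821 × 10^-10) = 89101.8 m²/s²
vₐ = 298.499 m/s ≈ 298.5 m/s

Final answer: vₚ = 4.09 km/s, vₐ = 298.5 m/s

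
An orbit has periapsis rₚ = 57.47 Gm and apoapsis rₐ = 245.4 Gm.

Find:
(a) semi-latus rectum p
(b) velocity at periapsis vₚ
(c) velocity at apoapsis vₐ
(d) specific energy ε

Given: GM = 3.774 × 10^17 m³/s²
rₚ = 57.47 Gm = 5.747 × 10^10 m
rₐ = 245.4 Gm = 2.454 × 10^11 m
GM = 3.774 × 10^17 m³/s²
a = (rₚ + rₐ)/2 = 1.51435 × 10^11 m
e = (rₐ − rₚ)/(rₐ + rₚ) = (1.8793 × 10^11) / (3.0287 × 10^11) = 0.620497
(a) 1 − e² = 0.614983;  p = a(1 − e²) = 1.51435 × 10^11 × 0.614983 = 9.313 × 10^10 m ≈ 93.13 Gm
(b) vₚ² = GM (2/rₚ − 1/a) = 3.774 × 10^17 × (3.48008 × 10^-11 − 6.60349 × 10^-12) = 1.06417 × 10^7 m²/s²;  vₚ = 3262.15 m/s ≈ 3.262 km/s
(c) vₐ² = GM (2/rₐ − 1/a) = 3.774 × 10^17 × (8.14996 × 10^-12 − 6.60349 × 10^-12) = 583636 m²/s²;  vₐ = 763.961 m/s ≈ 764 m/s
(d) 2a = 3.0287 × 10^11 m;  ε = −GM/(2a) = -1.24608 × 10^6 J/kg ≈ -1.246 MJ/kg

Final answer:
(a) semi-latus rectum p = 93.13 Gm
(b) velocity at periapsis vₚ = 3.262 km/s
(c) velocity at apoapsis vₐ = 764 m/s
(d) specific energy ε = -1.246 MJ/kg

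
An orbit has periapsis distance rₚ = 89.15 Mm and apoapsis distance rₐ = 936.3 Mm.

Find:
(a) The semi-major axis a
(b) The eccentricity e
rₚ = 89.15 Mm = 8.915 × 10^7 m
rₐ = 936.3 Mm = 9.363 × 10^8 m
(a) a = (rₚ + rₐ)/2 = 5.12725 × 10^8 m ≈ 512.7 Mm
(b) e = (rₐ − rₚ)/(rₐ + rₚ) = (8.4715 × 10^8) / (1.02545 × 10^9) = 0.826125

Final answer:
(a) a = 512.7 Mm
(b) e = 0.8261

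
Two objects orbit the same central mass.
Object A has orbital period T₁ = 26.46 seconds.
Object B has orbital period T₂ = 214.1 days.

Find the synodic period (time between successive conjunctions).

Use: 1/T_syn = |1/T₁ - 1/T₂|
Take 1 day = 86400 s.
T₁ = 26.46 seconds
T₂ = 214.1 days = 1.84982 × 10^7 s
1/T₁ = 0.0377929 s⁻¹
1/T₂ = 5.40592 × 10^-8 s⁻¹
|1/T₁ − 1/T₂| = 0.0377928 s⁻¹
T_syn = 1 / |1/T₁ − 1/T₂| = 26.46 s ≈ 26.46 seconds

Final answer: T_syn = 26.46 seconds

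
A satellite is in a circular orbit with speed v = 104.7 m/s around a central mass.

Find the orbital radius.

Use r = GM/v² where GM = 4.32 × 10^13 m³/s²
v = 104.7 m/s
GM = 4.32 × 10^13 m³/s²
v² = 10962.1 m²/s²
r = GM/v² = (4.32 × 10^13) / 10962.1 = 3.94085 × 10^9 m ≈ 3.941 × 10^9 m

Final answer: 3.941 × 10^9 m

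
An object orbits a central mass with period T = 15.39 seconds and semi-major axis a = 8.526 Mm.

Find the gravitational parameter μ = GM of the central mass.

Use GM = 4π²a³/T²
T = 15.39 seconds
a = 8.526 Mm = 8.526 × 10^6 m
a³ = 6.19778 × 10^20 m³
T² = 236.852 s²
GM = 4π² × (6.19778 × 10^20) / 236.852 = 1.03304 × 10^20 m³/s²
GM ≈ 1.033 × 10^20 m³/s²

Final answer: GM = 1.033 × 10^20 m³/s²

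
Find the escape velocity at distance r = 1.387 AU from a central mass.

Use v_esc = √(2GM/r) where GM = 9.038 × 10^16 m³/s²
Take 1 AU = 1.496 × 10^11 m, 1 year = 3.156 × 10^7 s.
r = 1.387 AU = 2.07495 × 10^11 m
GM = 9.038 × 10^16 m³/s²
2GM/r = 2 × (9.038 × 10^16) / (2.07495 × 10^11) = 871153 m²/s²
v_esc = √(2GM/r) = 933.356 m/s ≈ 0.1969 AU/year

Final answer: 0.1969 AU/year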